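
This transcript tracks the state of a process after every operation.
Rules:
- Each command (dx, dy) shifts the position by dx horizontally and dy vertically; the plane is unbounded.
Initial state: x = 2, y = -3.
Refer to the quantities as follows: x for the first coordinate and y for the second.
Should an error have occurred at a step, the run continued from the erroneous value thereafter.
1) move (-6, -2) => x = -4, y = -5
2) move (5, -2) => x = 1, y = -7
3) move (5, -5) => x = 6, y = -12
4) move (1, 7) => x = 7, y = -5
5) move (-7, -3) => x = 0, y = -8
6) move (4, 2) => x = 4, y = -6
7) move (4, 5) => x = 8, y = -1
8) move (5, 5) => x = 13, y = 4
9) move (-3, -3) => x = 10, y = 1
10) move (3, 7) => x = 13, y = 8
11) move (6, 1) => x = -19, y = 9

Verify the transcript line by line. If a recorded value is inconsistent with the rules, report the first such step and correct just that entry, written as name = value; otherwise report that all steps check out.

step 11, x = 19

1. x = 2 + (-6) = -4, y = -3 + (-2) = -5 (agrees with the transcript)
2. x = -4 + (5) = 1, y = -5 + (-2) = -7 (no discrepancy)
3. x = 1 + (5) = 6, y = -7 + (-5) = -12 (confirmed correct)
4. x = 6 + (1) = 7, y = -12 + (7) = -5 (same as recorded)
5. x = 7 + (-7) = 0, y = -5 + (-3) = -8 (matches)
6. x = 0 + (4) = 4, y = -8 + (2) = -6 (in agreement)
7. x = 4 + (4) = 8, y = -6 + (5) = -1 (agrees with the transcript)
8. x = 8 + (5) = 13, y = -1 + (5) = 4 (same as recorded)
9. x = 13 + (-3) = 10, y = 4 + (-3) = 1 (checks out)
10. x = 10 + (3) = 13, y = 1 + (7) = 8 (confirmed correct)
11. x = 13 + (6) = 19, y = 8 + (1) = 9 (the transcript has a different value)
The audit stops at step 11: the recorded entry is wrong and should be x = 19.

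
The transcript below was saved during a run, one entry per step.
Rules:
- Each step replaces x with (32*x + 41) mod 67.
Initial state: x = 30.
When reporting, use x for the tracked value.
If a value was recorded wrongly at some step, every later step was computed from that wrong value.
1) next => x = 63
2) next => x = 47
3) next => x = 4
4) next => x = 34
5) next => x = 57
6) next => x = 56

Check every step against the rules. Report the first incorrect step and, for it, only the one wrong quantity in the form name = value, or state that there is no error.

step 4, x = 35

Step 1: x = (32*30 + 41) mod 67 = 63 — same as recorded.
Step 2: x = (32*63 + 41) mod 67 = 47 — no discrepancy.
Step 3: x = (32*47 + 41) mod 67 = 4 — same as recorded.
Step 4: x = (32*4 + 41) mod 67 = 35 — the recorded entry deviates here.
First incorrect step: 4; the correct value is x = 35.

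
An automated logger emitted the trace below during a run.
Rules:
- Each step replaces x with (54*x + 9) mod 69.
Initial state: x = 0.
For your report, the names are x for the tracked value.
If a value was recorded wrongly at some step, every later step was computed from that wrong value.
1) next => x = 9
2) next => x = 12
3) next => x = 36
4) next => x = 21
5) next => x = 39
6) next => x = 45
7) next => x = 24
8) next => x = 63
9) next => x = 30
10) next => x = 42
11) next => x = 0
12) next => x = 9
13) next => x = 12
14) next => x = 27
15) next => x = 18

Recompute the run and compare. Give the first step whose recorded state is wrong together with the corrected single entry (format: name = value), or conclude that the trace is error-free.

Recomputing the run from the initial state:
step 1: x = 9
step 2: x = 12
step 3: x = 36
step 4: x = 21
step 5: x = 39
step 6: x = 45
step 7: x = 24
step 8: x = 63
step 9: x = 30
step 10: x = 42
step 11: x = 0
step 12: x = 9
step 13: x = 12
step 14: x = 36
step 15: x = 21
The first disagreement with the trace is at step 14, where the value should be x = 36.

step 14, x = 36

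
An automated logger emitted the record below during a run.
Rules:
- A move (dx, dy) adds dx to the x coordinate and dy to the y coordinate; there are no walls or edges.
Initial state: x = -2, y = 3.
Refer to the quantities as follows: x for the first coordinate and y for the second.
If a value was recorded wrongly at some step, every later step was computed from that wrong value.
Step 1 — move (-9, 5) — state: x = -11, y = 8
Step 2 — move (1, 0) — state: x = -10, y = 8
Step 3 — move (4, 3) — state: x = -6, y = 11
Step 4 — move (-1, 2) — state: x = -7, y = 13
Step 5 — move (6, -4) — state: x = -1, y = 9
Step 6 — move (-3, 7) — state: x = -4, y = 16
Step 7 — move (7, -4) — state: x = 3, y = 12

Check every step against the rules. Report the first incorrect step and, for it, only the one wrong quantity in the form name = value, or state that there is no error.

1. x = -2 + (-9) = -11, y = 3 + (5) = 8 (exactly as logged)
2. x = -11 + (1) = -10, y = 8 + (0) = 8 (verified)
3. x = -10 + (4) = -6, y = 8 + (3) = 11 (exactly as logged)
4. x = -6 + (-1) = -7, y = 11 + (2) = 13 (no discrepancy)
5. x = -7 + (6) = -1, y = 13 + (-4) = 9 (agrees with the record)
6. x = -1 + (-3) = -4, y = 9 + (7) = 16 (no discrepancy)
7. x = -4 + (7) = 3, y = 16 + (-4) = 12 (same as recorded)
Nothing is out of place; the run is error-free.

no error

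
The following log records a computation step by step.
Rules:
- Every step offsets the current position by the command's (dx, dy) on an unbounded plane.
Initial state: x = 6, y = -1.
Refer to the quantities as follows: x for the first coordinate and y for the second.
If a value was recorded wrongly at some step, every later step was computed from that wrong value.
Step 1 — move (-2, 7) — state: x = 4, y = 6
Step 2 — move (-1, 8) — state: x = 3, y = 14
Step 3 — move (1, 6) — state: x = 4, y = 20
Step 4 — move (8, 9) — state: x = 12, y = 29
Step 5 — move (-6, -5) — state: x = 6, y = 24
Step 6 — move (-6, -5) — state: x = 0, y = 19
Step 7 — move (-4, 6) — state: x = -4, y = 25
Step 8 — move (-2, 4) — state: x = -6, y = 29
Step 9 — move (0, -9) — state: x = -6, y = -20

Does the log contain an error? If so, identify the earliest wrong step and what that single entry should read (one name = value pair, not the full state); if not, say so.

step 9, y = 20

Recomputing the run from the initial state:
step 1: x = 4, y = 6
step 2: x = 3, y = 14
step 3: x = 4, y = 20
step 4: x = 12, y = 29
step 5: x = 6, y = 24
step 6: x = 0, y = 19
step 7: x = -4, y = 25
step 8: x = -6, y = 29
step 9: x = -6, y = 20
The first disagreement with the log is at step 9, where the value should be y = 20.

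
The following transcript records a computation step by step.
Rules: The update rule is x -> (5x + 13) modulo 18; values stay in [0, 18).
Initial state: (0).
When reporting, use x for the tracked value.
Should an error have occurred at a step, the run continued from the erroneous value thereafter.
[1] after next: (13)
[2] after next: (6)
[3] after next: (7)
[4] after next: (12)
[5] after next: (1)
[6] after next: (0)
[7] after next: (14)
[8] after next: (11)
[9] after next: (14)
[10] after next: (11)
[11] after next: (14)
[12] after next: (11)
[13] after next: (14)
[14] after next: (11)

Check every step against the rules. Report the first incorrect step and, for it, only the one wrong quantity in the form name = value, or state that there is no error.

1. x = (5*0 + 13) mod 18 = 13 (agrees with the transcript)
2. x = (5*13 + 13) mod 18 = 6 (no discrepancy)
3. x = (5*6 + 13) mod 18 = 7 (verified)
4. x = (5*7 + 13) mod 18 = 12 (exactly as logged)
5. x = (5*12 + 13) mod 18 = 1 (same as recorded)
6. x = (5*1 + 13) mod 18 = 0 (agrees with the transcript)
7. x = (5*0 + 13) mod 18 = 13 (the transcript has a different value)
First deviation found at step 7; the corrected entry is x = 13.

step 7, x = 13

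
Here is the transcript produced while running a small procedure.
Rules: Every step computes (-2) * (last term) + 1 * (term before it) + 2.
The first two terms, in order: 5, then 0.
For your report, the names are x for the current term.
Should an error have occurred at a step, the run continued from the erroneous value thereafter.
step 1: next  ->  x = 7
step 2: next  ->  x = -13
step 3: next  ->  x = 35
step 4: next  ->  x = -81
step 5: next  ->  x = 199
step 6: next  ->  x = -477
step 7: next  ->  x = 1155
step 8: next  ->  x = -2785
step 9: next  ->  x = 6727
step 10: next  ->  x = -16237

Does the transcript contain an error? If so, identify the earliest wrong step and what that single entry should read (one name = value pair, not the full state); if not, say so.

step 2, x = -12

Step 1: x = -2*(0) + (1)*(5) + (2) = 7 — consistent with the transcript.
Step 2: x = -2*(7) + (1)*(0) + (2) = -12 — the transcript has a different value.
That makes step 2 the first incorrect line — x = -12 is what it should show.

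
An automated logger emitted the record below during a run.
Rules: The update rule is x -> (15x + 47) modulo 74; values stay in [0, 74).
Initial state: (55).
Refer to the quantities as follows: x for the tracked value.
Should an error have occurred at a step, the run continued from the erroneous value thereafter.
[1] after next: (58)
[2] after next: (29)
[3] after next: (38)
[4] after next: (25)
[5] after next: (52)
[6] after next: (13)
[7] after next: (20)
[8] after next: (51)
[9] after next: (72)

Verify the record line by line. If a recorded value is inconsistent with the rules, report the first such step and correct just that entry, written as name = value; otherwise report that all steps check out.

1. x = (15*55 + 47) mod 74 = 58 (confirmed correct)
2. x = (15*58 + 47) mod 74 = 29 (matches)
3. x = (15*29 + 47) mod 74 = 38 (consistent with the record)
4. x = (15*38 + 47) mod 74 = 25 (no discrepancy)
5. x = (15*25 + 47) mod 74 = 52 (verified)
6. x = (15*52 + 47) mod 74 = 13 (verified)
7. x = (15*13 + 47) mod 74 = 20 (confirmed correct)
8. x = (15*20 + 47) mod 74 = 51 (checks out)
9. x = (15*51 + 47) mod 74 = 72 (confirmed correct)
The recomputation confirms every line.

no error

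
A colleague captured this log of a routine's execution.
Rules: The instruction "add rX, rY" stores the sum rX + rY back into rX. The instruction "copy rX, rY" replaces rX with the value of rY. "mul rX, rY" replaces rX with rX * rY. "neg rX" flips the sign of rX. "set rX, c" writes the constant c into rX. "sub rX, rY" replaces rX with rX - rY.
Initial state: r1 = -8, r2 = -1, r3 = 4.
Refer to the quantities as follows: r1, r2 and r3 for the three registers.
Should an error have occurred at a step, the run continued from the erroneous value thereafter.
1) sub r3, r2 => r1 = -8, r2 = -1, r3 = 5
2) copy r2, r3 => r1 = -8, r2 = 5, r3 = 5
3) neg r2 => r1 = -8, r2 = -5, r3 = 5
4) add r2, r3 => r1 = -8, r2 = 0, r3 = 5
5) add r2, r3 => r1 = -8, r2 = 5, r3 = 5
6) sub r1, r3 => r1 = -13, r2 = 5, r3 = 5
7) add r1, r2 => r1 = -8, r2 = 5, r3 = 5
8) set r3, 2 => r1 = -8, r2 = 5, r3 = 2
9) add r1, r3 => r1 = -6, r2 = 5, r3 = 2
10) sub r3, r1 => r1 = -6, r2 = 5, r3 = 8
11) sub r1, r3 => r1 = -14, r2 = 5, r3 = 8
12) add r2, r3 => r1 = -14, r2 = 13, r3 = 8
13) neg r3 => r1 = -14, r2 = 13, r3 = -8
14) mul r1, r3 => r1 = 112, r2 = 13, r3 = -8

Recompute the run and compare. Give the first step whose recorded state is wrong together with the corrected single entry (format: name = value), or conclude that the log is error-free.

1. r3 = 4 - -1 = 5 (no discrepancy)
2. r2 = 5 (same as recorded)
3. r2 = -(5) = -5 (confirmed correct)
4. r2 = -5 + 5 = 0 (matches)
5. r2 = 0 + 5 = 5 (consistent with the log)
6. r1 = -8 - 5 = -13 (in agreement)
7. r1 = -13 + 5 = -8 (no discrepancy)
8. r3 = 2 (matches)
9. r1 = -8 + 2 = -6 (in agreement)
10. r3 = 2 - -6 = 8 (no discrepancy)
11. r1 = -6 - 8 = -14 (in agreement)
12. r2 = 5 + 8 = 13 (same as recorded)
13. r3 = -(8) = -8 (same as recorded)
14. r1 = -14 * -8 = 112 (exactly as logged)
Nothing is out of place; the run is error-free.

no error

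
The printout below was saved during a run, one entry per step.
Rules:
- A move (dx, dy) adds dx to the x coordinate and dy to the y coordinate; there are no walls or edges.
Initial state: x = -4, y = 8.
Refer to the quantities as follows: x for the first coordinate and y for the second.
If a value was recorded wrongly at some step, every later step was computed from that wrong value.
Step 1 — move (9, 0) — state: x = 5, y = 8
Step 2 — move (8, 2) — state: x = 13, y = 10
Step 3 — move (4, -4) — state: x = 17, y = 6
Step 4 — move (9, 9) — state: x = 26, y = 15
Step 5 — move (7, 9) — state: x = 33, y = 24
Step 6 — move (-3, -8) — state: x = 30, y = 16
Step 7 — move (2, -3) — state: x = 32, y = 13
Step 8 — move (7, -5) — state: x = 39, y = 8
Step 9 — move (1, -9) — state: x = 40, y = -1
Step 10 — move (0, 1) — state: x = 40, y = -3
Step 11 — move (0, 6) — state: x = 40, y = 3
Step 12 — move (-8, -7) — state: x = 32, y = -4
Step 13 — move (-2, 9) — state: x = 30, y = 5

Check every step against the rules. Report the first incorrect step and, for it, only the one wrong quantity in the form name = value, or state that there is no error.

step 10, y = 0

1. x = -4 + (9) = 5, y = 8 + (0) = 8 (checks out)
2. x = 5 + (8) = 13, y = 8 + (2) = 10 (confirmed correct)
3. x = 13 + (4) = 17, y = 10 + (-4) = 6 (matches)
4. x = 17 + (9) = 26, y = 6 + (9) = 15 (verified)
5. x = 26 + (7) = 33, y = 15 + (9) = 24 (checks out)
6. x = 33 + (-3) = 30, y = 24 + (-8) = 16 (exactly as logged)
7. x = 30 + (2) = 32, y = 16 + (-3) = 13 (checks out)
8. x = 32 + (7) = 39, y = 13 + (-5) = 8 (confirmed correct)
9. x = 39 + (1) = 40, y = 8 + (-9) = -1 (confirmed correct)
10. x = 40 + (0) = 40, y = -1 + (1) = 0 (not what was recorded)
That makes step 10 the first incorrect line — y = 0 is what it should show.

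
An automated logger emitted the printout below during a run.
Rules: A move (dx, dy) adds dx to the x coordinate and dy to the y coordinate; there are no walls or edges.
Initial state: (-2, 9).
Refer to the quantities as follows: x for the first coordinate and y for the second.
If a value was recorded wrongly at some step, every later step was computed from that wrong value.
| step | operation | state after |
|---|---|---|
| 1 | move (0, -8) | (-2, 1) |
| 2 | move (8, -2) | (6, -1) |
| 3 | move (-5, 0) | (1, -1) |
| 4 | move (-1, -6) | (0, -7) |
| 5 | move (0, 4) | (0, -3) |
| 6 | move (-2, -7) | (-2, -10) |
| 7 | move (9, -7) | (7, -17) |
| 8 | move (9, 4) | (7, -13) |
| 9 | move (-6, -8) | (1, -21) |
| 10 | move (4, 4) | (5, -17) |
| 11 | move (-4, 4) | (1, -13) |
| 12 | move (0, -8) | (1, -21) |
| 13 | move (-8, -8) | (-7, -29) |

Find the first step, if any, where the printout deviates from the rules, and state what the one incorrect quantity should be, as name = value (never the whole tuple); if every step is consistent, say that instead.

step 8, x = 16

step 1: x = -2 + (0) = -2, y = 9 + (-8) = 1 -> consistent with the printout
step 2: x = -2 + (8) = 6, y = 1 + (-2) = -1 -> agrees with the printout
step 3: x = 6 + (-5) = 1, y = -1 + (0) = -1 -> matches
step 4: x = 1 + (-1) = 0, y = -1 + (-6) = -7 -> same as recorded
step 5: x = 0 + (0) = 0, y = -7 + (4) = -3 -> no discrepancy
step 6: x = 0 + (-2) = -2, y = -3 + (-7) = -10 -> verified
step 7: x = -2 + (9) = 7, y = -10 + (-7) = -17 -> exactly as logged
step 8: x = 7 + (9) = 16, y = -17 + (4) = -13 -> a discrepancy with the printout
The earliest wrong entry is at step 8: it should read x = 16.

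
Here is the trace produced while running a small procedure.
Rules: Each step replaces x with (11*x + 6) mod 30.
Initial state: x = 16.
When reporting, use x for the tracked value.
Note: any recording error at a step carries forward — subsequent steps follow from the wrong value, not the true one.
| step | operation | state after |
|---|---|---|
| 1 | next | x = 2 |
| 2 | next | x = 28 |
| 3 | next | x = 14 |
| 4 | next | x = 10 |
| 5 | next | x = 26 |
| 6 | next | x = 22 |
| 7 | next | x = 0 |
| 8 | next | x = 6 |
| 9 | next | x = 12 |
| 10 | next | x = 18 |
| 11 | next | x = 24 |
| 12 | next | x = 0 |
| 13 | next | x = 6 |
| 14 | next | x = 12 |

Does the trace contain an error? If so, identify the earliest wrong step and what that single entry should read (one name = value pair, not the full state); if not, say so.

1. x = (11*16 + 6) mod 30 = 2 (exactly as logged)
2. x = (11*2 + 6) mod 30 = 28 (agrees with the trace)
3. x = (11*28 + 6) mod 30 = 14 (in agreement)
4. x = (11*14 + 6) mod 30 = 10 (verified)
5. x = (11*10 + 6) mod 30 = 26 (same as recorded)
6. x = (11*26 + 6) mod 30 = 22 (verified)
7. x = (11*22 + 6) mod 30 = 8 (the trace disagrees here)
So the first discrepancy is step 7, where the right value is x = 8.

step 7, x = 8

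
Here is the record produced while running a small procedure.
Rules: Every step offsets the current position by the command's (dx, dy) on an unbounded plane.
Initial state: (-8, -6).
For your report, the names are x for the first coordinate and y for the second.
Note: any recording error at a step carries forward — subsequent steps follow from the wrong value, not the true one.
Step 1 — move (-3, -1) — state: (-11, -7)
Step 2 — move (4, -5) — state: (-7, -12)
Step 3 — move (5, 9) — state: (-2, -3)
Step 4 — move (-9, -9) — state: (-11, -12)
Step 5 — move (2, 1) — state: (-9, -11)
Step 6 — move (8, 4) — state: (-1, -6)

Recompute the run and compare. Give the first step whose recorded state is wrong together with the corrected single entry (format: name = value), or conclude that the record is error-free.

step 6, y = -7

Recomputing the run from the initial state:
step 1: x = -11, y = -7
step 2: x = -7, y = -12
step 3: x = -2, y = -3
step 4: x = -11, y = -12
step 5: x = -9, y = -11
step 6: x = -1, y = -7
The first disagreement with the record is at step 6, where the value should be y = -7.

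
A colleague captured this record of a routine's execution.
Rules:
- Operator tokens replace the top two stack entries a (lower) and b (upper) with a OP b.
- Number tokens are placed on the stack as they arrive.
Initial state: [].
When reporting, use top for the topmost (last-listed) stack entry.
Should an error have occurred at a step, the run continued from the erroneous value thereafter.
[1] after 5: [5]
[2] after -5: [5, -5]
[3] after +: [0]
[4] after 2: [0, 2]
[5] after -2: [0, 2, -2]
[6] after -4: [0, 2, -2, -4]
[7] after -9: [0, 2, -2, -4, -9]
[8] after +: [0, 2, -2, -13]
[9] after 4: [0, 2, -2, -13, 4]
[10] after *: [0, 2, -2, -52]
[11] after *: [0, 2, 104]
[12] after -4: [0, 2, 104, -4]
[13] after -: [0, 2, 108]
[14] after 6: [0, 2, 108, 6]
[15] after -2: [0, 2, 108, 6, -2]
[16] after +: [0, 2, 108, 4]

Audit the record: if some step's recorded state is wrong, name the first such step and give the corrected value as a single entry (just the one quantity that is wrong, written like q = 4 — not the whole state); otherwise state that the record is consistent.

no error

step 1: push 5: top = 5 -> consistent with the record
step 2: push -5: top = -5 -> in agreement
step 3: 5 + -5 = 0 -> verified
step 4: push 2: top = 2 -> exactly as logged
step 5: push -2: top = -2 -> matches
step 6: push -4: top = -4 -> consistent with the record
step 7: push -9: top = -9 -> no discrepancy
step 8: -4 + -9 = -13 -> checks out
step 9: push 4: top = 4 -> in agreement
step 10: -13 * 4 = -52 -> checks out
step 11: -2 * -52 = 104 -> checks out
step 12: push -4: top = -4 -> no discrepancy
step 13: 104 - -4 = 108 -> checks out
step 14: push 6: top = 6 -> agrees with the record
step 15: push -2: top = -2 -> matches
step 16: 6 + -2 = 4 -> checks out
All entries verified; no error found.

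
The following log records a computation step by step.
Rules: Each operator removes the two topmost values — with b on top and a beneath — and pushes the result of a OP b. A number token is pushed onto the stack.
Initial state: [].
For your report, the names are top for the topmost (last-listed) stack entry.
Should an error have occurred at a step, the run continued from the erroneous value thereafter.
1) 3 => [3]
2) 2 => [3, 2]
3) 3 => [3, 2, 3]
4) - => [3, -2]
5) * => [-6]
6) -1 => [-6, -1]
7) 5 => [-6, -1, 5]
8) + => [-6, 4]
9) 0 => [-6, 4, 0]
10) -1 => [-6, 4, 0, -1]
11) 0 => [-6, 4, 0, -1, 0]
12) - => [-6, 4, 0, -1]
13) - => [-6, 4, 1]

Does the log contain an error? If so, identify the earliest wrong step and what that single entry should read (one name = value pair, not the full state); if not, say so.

step 4, top = -1

Step 1: push 3: top = 3 — exactly as logged.
Step 2: push 2: top = 2 — verified.
Step 3: push 3: top = 3 — consistent with the log.
Step 4: 2 - 3 = -1 — this is not what the log shows.
That makes step 4 the first incorrect line — top = -1 is what it should show.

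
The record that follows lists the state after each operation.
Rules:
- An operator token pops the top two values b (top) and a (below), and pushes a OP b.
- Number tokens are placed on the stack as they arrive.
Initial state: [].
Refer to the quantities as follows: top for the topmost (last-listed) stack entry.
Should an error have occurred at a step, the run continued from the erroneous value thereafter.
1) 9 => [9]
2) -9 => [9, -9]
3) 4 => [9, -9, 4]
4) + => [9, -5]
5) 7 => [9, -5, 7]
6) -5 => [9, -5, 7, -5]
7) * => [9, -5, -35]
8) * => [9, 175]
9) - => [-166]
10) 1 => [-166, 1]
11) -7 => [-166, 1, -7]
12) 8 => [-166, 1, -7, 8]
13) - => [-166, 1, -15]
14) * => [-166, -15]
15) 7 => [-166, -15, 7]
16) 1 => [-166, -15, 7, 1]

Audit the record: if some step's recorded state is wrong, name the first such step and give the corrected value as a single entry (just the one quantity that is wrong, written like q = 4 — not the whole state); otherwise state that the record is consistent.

Recomputing the run from the initial state:
step 1: [9]
step 2: [9, -9]
step 3: [9, -9, 4]
step 4: [9, -5]
step 5: [9, -5, 7]
step 6: [9, -5, 7, -5]
step 7: [9, -5, -35]
step 8: [9, 175]
step 9: [-166]
step 10: [-166, 1]
step 11: [-166, 1, -7]
step 12: [-166, 1, -7, 8]
step 13: [-166, 1, -15]
step 14: [-166, -15]
step 15: [-166, -15, 7]
step 16: [-166, -15, 7, 1]
This matches the record at every step.

no error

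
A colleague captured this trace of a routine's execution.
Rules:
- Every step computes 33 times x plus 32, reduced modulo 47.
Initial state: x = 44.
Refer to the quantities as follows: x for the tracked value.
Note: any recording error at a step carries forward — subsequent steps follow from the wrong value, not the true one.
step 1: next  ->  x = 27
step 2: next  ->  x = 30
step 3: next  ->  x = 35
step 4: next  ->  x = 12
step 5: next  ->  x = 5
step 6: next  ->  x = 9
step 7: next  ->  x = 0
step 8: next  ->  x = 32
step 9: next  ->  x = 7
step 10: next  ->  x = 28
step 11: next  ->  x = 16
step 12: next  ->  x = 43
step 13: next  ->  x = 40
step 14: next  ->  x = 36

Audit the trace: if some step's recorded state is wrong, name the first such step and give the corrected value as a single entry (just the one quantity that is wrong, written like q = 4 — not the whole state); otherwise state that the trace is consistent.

step 13, x = 41

step 1: x = (33*44 + 32) mod 47 = 27 -> exactly as logged
step 2: x = (33*27 + 32) mod 47 = 30 -> verified
step 3: x = (33*30 + 32) mod 47 = 35 -> verified
step 4: x = (33*35 + 32) mod 47 = 12 -> agrees with the trace
step 5: x = (33*12 + 32) mod 47 = 5 -> checks out
step 6: x = (33*5 + 32) mod 47 = 9 -> exactly as logged
step 7: x = (33*9 + 32) mod 47 = 0 -> exactly as logged
step 8: x = (33*0 + 32) mod 47 = 32 -> exactly as logged
step 9: x = (33*32 + 32) mod 47 = 7 -> checks out
step 10: x = (33*7 + 32) mod 47 = 28 -> in agreement
step 11: x = (33*28 + 32) mod 47 = 16 -> consistent with the trace
step 12: x = (33*16 + 32) mod 47 = 43 -> checks out
step 13: x = (33*43 + 32) mod 47 = 41 -> not what was recorded
That makes step 13 the first incorrect line — x = 41 is what it should show.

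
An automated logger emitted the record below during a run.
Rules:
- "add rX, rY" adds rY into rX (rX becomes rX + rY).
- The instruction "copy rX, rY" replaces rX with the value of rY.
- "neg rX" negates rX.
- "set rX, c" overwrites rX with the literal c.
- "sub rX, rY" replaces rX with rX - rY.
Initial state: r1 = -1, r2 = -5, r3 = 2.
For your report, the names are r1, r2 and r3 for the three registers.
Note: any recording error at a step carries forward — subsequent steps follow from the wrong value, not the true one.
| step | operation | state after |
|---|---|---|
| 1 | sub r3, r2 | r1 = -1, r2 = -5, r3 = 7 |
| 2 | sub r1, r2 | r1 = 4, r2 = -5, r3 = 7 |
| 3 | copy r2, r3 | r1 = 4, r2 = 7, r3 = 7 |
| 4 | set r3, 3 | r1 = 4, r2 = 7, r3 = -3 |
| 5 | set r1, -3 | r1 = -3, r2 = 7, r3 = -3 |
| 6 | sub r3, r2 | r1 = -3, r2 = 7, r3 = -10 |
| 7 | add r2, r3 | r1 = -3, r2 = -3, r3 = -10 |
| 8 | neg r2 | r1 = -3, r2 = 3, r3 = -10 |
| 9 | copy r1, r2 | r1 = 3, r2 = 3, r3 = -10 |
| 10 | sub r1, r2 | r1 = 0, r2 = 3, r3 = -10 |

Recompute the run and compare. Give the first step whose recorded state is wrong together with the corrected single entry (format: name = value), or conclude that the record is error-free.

Recomputing the run from the initial state:
step 1: r1 = -1, r2 = -5, r3 = 7
step 2: r1 = 4, r2 = -5, r3 = 7
step 3: r1 = 4, r2 = 7, r3 = 7
step 4: r1 = 4, r2 = 7, r3 = 3
step 5: r1 = -3, r2 = 7, r3 = 3
step 6: r1 = -3, r2 = 7, r3 = -4
step 7: r1 = -3, r2 = 3, r3 = -4
step 8: r1 = -3, r2 = -3, r3 = -4
step 9: r1 = -3, r2 = -3, r3 = -4
step 10: r1 = 0, r2 = -3, r3 = -4
The first disagreement with the record is at step 4, where the value should be r3 = 3.

step 4, r3 = 3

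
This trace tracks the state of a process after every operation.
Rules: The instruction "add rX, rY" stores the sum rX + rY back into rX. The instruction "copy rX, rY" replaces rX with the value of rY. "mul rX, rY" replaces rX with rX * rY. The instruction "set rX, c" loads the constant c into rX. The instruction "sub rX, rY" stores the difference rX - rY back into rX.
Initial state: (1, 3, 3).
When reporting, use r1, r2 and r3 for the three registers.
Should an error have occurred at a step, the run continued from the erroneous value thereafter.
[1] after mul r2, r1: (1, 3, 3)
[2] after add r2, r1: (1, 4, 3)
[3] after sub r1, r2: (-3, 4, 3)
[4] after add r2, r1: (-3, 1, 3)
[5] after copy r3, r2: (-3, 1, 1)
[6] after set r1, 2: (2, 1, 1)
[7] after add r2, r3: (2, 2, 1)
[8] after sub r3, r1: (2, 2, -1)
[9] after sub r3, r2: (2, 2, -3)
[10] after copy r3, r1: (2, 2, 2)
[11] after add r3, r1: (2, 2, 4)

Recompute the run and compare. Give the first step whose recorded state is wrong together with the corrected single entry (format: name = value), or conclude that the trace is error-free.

no error

1. r2 = 3 * 1 = 3 (confirmed correct)
2. r2 = 3 + 1 = 4 (verified)
3. r1 = 1 - 4 = -3 (checks out)
4. r2 = 4 + -3 = 1 (verified)
5. r3 = 1 (checks out)
6. r1 = 2 (in agreement)
7. r2 = 1 + 1 = 2 (verified)
8. r3 = 1 - 2 = -1 (agrees with the trace)
9. r3 = -1 - 2 = -3 (no discrepancy)
10. r3 = 2 (exactly as logged)
11. r3 = 2 + 2 = 4 (in agreement)
No step deviates from the rules.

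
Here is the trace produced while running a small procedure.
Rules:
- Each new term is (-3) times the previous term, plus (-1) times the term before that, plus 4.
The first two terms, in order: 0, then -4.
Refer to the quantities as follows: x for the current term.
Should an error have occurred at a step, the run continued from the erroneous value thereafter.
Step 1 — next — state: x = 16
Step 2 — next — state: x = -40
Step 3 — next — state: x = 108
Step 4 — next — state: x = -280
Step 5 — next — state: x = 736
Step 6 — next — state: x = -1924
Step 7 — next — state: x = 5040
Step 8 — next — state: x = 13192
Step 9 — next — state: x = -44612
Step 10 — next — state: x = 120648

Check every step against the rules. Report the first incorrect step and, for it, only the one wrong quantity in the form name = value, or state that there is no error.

Recomputing the run from the initial state:
step 1: x = 16
step 2: x = -40
step 3: x = 108
step 4: x = -280
step 5: x = 736
step 6: x = -1924
step 7: x = 5040
step 8: x = -13192
step 9: x = 34540
step 10: x = -90424
The first disagreement with the trace is at step 8, where the value should be x = -13192.

step 8, x = -13192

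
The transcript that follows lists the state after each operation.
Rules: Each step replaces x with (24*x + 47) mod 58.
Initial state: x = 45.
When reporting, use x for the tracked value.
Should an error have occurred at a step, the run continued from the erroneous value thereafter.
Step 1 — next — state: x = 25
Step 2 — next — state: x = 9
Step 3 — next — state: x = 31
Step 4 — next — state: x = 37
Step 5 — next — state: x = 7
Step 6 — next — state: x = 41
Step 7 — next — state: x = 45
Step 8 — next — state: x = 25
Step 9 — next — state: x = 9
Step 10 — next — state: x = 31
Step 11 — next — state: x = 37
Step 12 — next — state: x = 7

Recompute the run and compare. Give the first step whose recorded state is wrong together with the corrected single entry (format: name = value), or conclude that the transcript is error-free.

step 1: x = (24*45 + 47) mod 58 = 25 -> no discrepancy
step 2: x = (24*25 + 47) mod 58 = 9 -> checks out
step 3: x = (24*9 + 47) mod 58 = 31 -> verified
step 4: x = (24*31 + 47) mod 58 = 37 -> in agreement
step 5: x = (24*37 + 47) mod 58 = 7 -> confirmed correct
step 6: x = (24*7 + 47) mod 58 = 41 -> verified
step 7: x = (24*41 + 47) mod 58 = 45 -> confirmed correct
step 8: x = (24*45 + 47) mod 58 = 25 -> verified
step 9: x = (24*25 + 47) mod 58 = 9 -> matches
step 10: x = (24*9 + 47) mod 58 = 31 -> checks out
step 11: x = (24*31 + 47) mod 58 = 37 -> agrees with the transcript
step 12: x = (24*37 + 47) mod 58 = 7 -> no discrepancy
Every step is consistent.

no error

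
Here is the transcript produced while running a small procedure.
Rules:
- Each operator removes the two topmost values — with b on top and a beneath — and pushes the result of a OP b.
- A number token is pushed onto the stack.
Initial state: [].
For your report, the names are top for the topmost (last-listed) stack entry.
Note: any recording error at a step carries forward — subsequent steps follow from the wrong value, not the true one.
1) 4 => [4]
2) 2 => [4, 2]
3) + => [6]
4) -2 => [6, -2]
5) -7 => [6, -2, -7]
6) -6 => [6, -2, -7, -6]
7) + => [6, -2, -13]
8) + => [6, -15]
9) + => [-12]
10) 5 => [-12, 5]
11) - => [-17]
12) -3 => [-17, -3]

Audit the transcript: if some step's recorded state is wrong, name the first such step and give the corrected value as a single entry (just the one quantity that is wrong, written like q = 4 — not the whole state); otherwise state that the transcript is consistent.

step 9, top = -9

Recomputing the run from the initial state:
step 1: [4]
step 2: [4, 2]
step 3: [6]
step 4: [6, -2]
step 5: [6, -2, -7]
step 6: [6, -2, -7, -6]
step 7: [6, -2, -13]
step 8: [6, -15]
step 9: [-9]
step 10: [-9, 5]
step 11: [-14]
step 12: [-14, -3]
The first disagreement with the transcript is at step 9, where the value should be top = -9.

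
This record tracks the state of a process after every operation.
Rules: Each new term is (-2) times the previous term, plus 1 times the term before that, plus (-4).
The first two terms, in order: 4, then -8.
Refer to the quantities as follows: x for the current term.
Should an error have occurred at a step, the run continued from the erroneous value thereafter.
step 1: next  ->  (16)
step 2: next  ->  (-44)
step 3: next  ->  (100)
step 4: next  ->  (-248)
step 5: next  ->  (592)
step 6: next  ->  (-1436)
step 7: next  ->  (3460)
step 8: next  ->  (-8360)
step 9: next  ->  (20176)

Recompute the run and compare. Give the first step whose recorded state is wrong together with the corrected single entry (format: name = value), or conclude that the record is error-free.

no error

1. x = -2*(-8) + (1)*(4) + (-4) = 16 (checks out)
2. x = -2*(16) + (1)*(-8) + (-4) = -44 (verified)
3. x = -2*(-44) + (1)*(16) + (-4) = 100 (verified)
4. x = -2*(100) + (1)*(-44) + (-4) = -248 (checks out)
5. x = -2*(-248) + (1)*(100) + (-4) = 592 (checks out)
6. x = -2*(592) + (1)*(-248) + (-4) = -1436 (in agreement)
7. x = -2*(-1436) + (1)*(592) + (-4) = 3460 (confirmed correct)
8. x = -2*(3460) + (1)*(-1436) + (-4) = -8360 (matches)
9. x = -2*(-8360) + (1)*(3460) + (-4) = 20176 (confirmed correct)
Each recorded entry agrees with the recomputation.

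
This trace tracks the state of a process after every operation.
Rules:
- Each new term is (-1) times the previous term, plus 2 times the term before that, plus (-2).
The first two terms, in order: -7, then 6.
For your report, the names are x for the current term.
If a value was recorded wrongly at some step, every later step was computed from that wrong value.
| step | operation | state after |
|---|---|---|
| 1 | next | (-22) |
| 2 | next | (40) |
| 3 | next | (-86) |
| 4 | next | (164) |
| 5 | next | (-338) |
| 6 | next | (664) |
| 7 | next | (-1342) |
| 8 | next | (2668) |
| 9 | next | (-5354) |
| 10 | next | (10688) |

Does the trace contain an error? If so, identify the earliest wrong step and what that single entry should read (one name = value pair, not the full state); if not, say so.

Recomputing the run from the initial state:
step 1: x = -22
step 2: x = 32
step 3: x = -78
step 4: x = 140
step 5: x = -298
step 6: x = 576
step 7: x = -1174
step 8: x = 2324
step 9: x = -4674
step 10: x = 9320
The first disagreement with the trace is at step 2, where the value should be x = 32.

step 2, x = 32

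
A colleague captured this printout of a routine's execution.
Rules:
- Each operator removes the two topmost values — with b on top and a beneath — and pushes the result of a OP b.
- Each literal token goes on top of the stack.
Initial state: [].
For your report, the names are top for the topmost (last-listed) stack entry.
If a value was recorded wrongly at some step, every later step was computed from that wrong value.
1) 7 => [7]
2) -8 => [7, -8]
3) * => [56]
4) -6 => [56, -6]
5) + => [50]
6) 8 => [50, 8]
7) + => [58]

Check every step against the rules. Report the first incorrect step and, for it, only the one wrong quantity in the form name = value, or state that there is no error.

1. push 7: top = 7 (exactly as logged)
2. push -8: top = -8 (confirmed correct)
3. 7 * -8 = -56 (a discrepancy with the printout)
The earliest wrong entry is at step 3: it should read top = -56.

step 3, top = -56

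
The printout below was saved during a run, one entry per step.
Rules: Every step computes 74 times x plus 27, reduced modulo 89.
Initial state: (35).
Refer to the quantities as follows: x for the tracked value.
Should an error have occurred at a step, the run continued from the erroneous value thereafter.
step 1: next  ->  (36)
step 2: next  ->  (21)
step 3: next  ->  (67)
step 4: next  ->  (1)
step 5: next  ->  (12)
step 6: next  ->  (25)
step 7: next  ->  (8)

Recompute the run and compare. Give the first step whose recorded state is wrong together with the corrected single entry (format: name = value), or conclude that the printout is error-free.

step 3, x = 68

Recomputing the run from the initial state:
step 1: x = 36
step 2: x = 21
step 3: x = 68
step 4: x = 75
step 5: x = 59
step 6: x = 32
step 7: x = 81
The first disagreement with the printout is at step 3, where the value should be x = 68.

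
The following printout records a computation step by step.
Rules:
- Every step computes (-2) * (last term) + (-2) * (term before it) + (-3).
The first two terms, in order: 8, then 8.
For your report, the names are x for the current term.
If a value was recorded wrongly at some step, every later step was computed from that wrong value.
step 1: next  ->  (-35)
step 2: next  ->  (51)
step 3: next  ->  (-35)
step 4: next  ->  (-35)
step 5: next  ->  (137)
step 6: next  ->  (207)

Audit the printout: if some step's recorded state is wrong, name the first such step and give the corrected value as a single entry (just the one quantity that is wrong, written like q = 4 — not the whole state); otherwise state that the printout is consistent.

step 6, x = -207

Recomputing the run from the initial state:
step 1: x = -35
step 2: x = 51
step 3: x = -35
step 4: x = -35
step 5: x = 137
step 6: x = -207
The first disagreement with the printout is at step 6, where the value should be x = -207.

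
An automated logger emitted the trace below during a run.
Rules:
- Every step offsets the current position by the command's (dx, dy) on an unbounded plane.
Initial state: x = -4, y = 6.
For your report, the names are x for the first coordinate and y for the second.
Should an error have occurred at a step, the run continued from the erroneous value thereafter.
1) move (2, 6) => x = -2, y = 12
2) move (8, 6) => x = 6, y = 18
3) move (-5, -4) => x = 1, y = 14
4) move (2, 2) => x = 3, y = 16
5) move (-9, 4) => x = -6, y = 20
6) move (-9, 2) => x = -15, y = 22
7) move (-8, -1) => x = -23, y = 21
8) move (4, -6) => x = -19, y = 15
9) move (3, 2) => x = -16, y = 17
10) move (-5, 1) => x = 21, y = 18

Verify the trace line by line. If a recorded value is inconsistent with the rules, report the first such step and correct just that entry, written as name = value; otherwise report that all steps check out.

step 1: x = -4 + (2) = -2, y = 6 + (6) = 12 -> consistent with the trace
step 2: x = -2 + (8) = 6, y = 12 + (6) = 18 -> agrees with the trace
step 3: x = 6 + (-5) = 1, y = 18 + (-4) = 14 -> verified
step 4: x = 1 + (2) = 3, y = 14 + (2) = 16 -> same as recorded
step 5: x = 3 + (-9) = -6, y = 16 + (4) = 20 -> confirmed correct
step 6: x = -6 + (-9) = -15, y = 20 + (2) = 22 -> in agreement
step 7: x = -15 + (-8) = -23, y = 22 + (-1) = 21 -> same as recorded
step 8: x = -23 + (4) = -19, y = 21 + (-6) = 15 -> checks out
step 9: x = -19 + (3) = -16, y = 15 + (2) = 17 -> consistent with the trace
step 10: x = -16 + (-5) = -21, y = 17 + (1) = 18 -> first mismatch against the trace
So the first discrepancy is step 10, where the right value is x = -21.

step 10, x = -21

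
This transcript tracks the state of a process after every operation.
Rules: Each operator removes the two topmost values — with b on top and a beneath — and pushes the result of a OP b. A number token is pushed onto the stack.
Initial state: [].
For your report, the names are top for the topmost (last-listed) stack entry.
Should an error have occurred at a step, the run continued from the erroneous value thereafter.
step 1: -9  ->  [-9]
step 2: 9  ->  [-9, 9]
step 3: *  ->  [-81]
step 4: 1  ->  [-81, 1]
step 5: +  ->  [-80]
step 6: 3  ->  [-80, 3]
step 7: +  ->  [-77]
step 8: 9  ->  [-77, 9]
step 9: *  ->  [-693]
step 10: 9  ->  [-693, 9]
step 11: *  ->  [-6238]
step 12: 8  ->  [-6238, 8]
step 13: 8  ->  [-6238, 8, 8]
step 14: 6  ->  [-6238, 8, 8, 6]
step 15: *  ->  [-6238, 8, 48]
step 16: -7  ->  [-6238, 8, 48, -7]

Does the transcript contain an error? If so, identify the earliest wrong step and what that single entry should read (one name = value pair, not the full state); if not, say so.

step 11, top = -6237

step 1: push -9: top = -9 -> confirmed correct
step 2: push 9: top = 9 -> consistent with the transcript
step 3: -9 * 9 = -81 -> confirmed correct
step 4: push 1: top = 1 -> in agreement
step 5: -81 + 1 = -80 -> matches
step 6: push 3: top = 3 -> same as recorded
step 7: -80 + 3 = -77 -> no discrepancy
step 8: push 9: top = 9 -> same as recorded
step 9: -77 * 9 = -693 -> consistent with the transcript
step 10: push 9: top = 9 -> confirmed correct
step 11: -693 * 9 = -6237 -> not what was recorded
The earliest wrong entry is at step 11: it should read top = -6237.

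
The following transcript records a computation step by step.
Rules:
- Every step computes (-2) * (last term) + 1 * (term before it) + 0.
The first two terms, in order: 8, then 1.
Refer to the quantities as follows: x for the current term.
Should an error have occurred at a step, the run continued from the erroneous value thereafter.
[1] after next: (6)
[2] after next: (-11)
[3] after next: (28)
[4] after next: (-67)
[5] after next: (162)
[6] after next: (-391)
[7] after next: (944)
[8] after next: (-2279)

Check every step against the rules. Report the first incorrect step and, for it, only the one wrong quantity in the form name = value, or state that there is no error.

1. x = -2*(1) + (1)*(8) + (0) = 6 (exactly as logged)
2. x = -2*(6) + (1)*(1) + (0) = -11 (agrees with the transcript)
3. x = -2*(-11) + (1)*(6) + (0) = 28 (verified)
4. x = -2*(28) + (1)*(-11) + (0) = -67 (agrees with the transcript)
5. x = -2*(-67) + (1)*(28) + (0) = 162 (in agreement)
6. x = -2*(162) + (1)*(-67) + (0) = -391 (checks out)
7. x = -2*(-391) + (1)*(162) + (0) = 944 (checks out)
8. x = -2*(944) + (1)*(-391) + (0) = -2279 (consistent with the transcript)
Every step is consistent.

no error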